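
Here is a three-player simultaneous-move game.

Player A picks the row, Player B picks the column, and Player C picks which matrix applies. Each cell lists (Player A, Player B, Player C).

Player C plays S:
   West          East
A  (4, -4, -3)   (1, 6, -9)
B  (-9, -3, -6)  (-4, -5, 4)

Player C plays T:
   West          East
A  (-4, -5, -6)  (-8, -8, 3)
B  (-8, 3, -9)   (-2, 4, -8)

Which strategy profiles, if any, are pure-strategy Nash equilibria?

Check each profile: it is a Nash equilibrium iff no player can strictly gain by switching unilaterally.
(A, West, S): Player B can switch to East (-4 → 6). Not NE.
(A, West, T): Player C can switch to S (-6 → -3). Not NE.
(A, East, S): Player C can switch to T (-9 → 3). Not NE.
(A, East, T): Player A can switch to B (-8 → -2). Not NE.
(B, West, S): Player A can switch to A (-9 → 4). Not NE.
(B, West, T): Player A can switch to A (-8 → -4). Not NE.
(The remaining 2 profiles each have a profitable deviation by the same check.)

There is no pure-strategy Nash equilibrium.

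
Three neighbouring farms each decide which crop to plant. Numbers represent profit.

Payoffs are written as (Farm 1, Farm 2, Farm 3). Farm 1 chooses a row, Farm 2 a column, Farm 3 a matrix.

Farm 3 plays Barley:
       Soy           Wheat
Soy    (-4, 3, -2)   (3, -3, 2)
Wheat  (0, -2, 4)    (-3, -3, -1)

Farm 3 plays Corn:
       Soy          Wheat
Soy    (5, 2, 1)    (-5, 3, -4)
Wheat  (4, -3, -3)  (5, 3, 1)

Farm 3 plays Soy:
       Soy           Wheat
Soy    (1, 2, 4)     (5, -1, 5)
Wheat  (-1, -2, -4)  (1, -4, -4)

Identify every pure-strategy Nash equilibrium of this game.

(Soy, Soy, Barley): Farm 1 can switch to Wheat (-4 → 0). Not NE.
(Soy, Soy, Corn): Farm 2 can switch to Wheat (2 → 3). Not NE.
(Soy, Soy, Soy): Farm 1 gets 1, best alternative -1; Farm 2 gets 2, best alternative -1; Farm 3 gets 4, best alternative 1. No profitable deviation — NE.
(Soy, Wheat, Barley): Farm 2 can switch to Soy (-3 → 3). Not NE.
(Soy, Wheat, Corn): Farm 1 can switch to Wheat (-5 → 5). Not NE.
(Soy, Wheat, Soy): Farm 2 can switch to Soy (-1 → 2). Not NE.
(Wheat, Soy, Barley): Farm 1 gets 0, best alternative -4; Farm 2 gets -2, best alternative -3; Farm 3 gets 4, best alternative -3. No profitable deviation — NE.
(Wheat, Soy, Corn): Farm 1 can switch to Soy (4 → 5). Not NE.
(Wheat, Soy, Soy): Farm 1 can switch to Soy (-1 → 1). Not NE.
(Wheat, Wheat, Barley): Farm 1 can switch to Soy (-3 → 3). Not NE.
(Wheat, Wheat, Corn): Farm 1 gets 5, best alternative -5; Farm 2 gets 3, best alternative -3; Farm 3 gets 1, best alternative -1. No profitable deviation — NE.
(Wheat, Wheat, Soy): Farm 1 can switch to Soy (1 → 5). Not NE.

Pure-strategy Nash equilibria: (Soy, Soy, Soy); (Wheat, Soy, Barley); (Wheat, Wheat, Corn)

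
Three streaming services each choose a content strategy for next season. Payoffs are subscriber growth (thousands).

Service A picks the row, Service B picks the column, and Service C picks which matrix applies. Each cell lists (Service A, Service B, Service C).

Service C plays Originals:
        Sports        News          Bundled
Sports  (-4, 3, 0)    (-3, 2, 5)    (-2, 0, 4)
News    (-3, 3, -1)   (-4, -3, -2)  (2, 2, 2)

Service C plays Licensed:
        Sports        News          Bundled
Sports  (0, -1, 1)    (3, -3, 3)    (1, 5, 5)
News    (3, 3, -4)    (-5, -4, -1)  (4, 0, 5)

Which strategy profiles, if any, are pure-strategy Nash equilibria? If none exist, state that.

Pure NE: (News, Sports, Originals)

Check each profile: it is a Nash equilibrium iff no player can strictly gain by switching unilaterally.
(Sports, Sports, Originals): Service A can switch to News (-4 → -3). Not NE.
(Sports, Sports, Licensed): Service A can switch to News (0 → 3). Not NE.
(Sports, News, Originals): Service B can switch to Sports (2 → 3). Not NE.
(Sports, News, Licensed): Service B can switch to Sports (-3 → -1). Not NE.
(Sports, Bundled, Originals): Service A can switch to News (-2 → 2). Not NE.
(Sports, Bundled, Licensed): Service A can switch to News (1 → 4). Not NE.
(News, Sports, Originals): Service A gets -3, best alternative -4; Service B gets 3, best alternative 2; Service C gets -1, best alternative -4. No profitable deviation — NE.
(News, Sports, Licensed): Service C can switch to Originals (-4 → -1). Not NE.
(News, News, Originals): Service A can switch to Sports (-4 → -3). Not NE.
(News, News, Licensed): Service A can switch to Sports (-5 → 3). Not NE.
(News, Bundled, Originals): Service B can switch to Sports (2 → 3). Not NE.
(The remaining 1 profile has a profitable deviation by the same check.)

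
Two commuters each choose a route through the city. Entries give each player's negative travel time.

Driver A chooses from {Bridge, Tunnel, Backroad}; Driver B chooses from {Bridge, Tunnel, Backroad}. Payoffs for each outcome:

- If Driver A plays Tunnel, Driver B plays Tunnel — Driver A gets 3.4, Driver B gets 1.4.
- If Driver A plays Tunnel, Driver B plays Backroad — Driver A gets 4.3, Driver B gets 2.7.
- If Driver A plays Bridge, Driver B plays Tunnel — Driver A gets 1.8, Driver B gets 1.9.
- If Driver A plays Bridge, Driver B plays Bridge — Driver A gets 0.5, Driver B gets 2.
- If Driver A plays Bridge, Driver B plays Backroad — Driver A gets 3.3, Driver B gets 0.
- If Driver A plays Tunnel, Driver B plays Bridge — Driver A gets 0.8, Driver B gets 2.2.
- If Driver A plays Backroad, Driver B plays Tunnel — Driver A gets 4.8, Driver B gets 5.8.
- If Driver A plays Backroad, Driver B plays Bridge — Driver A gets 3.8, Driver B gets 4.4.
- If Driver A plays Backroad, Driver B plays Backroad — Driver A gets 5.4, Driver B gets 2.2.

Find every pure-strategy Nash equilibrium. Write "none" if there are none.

(Backroad, Tunnel)

(Bridge, Bridge): Driver A can switch to Tunnel (0.5 → 0.8). Not NE.
(Bridge, Tunnel): Driver A can switch to Tunnel (1.8 → 3.4). Not NE.
(Bridge, Backroad): Driver A can switch to Tunnel (3.3 → 4.3). Not NE.
(Tunnel, Bridge): Driver A can switch to Backroad (0.8 → 3.8). Not NE.
(Tunnel, Tunnel): Driver A can switch to Backroad (3.4 → 4.8). Not NE.
(Tunnel, Backroad): Driver A can switch to Backroad (4.3 → 5.4). Not NE.
(Backroad, Tunnel): Driver A gets 4.8, best alternative 3.4; Driver B gets 5.8, best alternative 4.4. No profitable deviation — NE.
(The remaining 2 profiles each have a profitable deviation by the same check.)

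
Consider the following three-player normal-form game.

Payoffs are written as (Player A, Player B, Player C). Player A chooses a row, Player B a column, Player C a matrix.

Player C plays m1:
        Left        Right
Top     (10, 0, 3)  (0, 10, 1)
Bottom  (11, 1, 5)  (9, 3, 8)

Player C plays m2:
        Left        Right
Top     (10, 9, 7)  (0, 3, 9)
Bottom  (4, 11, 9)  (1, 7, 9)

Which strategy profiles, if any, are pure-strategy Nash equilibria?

For each strategy profile, look for a profitable unilateral deviation.
(Top, Left, m1): Player A can switch to Bottom (10 → 11). Not NE.
(Top, Left, m2): Player A gets 10, best alternative 4; Player B gets 9, best alternative 3; Player C gets 7, best alternative 3. No profitable deviation — NE.
(Top, Right, m1): Player A can switch to Bottom (0 → 9). Not NE.
(Top, Right, m2): Player A can switch to Bottom (0 → 1). Not NE.
(Bottom, Left, m1): Player B can switch to Right (1 → 3). Not NE.
(Bottom, Left, m2): Player A can switch to Top (4 → 10). Not NE.
(Bottom, Right, m1): Player C can switch to m2 (8 → 9). Not NE.
(Bottom, Right, m2): Player B can switch to Left (7 → 11). Not NE.

Pure NE: (Top, Left, m2)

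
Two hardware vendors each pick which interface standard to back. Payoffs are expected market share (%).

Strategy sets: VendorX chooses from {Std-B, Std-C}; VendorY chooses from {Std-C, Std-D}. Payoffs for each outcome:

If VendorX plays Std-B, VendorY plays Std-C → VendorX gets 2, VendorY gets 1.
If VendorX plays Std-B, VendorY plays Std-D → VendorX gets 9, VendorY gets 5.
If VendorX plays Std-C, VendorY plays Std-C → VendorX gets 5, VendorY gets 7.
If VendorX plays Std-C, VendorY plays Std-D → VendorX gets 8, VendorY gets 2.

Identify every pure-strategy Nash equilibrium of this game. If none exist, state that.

The pure Nash equilibria are (Std-B, Std-D) and (Std-C, Std-C).

(Std-B, Std-C): VendorX can switch to Std-C (2 → 5). Not NE.
(Std-B, Std-D): VendorX gets 9, best alternative 8; VendorY gets 5, best alternative 1. No profitable deviation — NE.
(Std-C, Std-C): VendorX gets 5, best alternative 2; VendorY gets 7, best alternative 2. No profitable deviation — NE.
(Std-C, Std-D): VendorX can switch to Std-B (8 → 9). Not NE.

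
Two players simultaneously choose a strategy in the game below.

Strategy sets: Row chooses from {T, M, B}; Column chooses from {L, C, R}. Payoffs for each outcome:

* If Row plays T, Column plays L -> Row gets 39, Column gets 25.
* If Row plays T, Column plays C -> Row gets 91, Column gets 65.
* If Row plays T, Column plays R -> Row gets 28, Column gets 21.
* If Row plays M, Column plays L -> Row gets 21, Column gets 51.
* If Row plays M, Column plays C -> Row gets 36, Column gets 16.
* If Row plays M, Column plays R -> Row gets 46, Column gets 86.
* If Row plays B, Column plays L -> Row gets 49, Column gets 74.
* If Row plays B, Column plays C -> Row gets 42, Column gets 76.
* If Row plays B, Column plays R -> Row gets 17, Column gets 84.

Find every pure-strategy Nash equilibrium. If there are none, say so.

The pure Nash equilibria are (T, C); (M, R).

Row against L: payoffs 39, 21, 49 → best response B.
Row against C: payoffs 91, 36, 42 → best response T.
Row against R: payoffs 28, 46, 17 → best response M.
Column against T: payoffs 25, 65, 21 → best response C.
Column against M: payoffs 51, 16, 86 → best response R.
Column against B: payoffs 74, 76, 84 → best response R.
Mutual best responses: (T, C); (M, R).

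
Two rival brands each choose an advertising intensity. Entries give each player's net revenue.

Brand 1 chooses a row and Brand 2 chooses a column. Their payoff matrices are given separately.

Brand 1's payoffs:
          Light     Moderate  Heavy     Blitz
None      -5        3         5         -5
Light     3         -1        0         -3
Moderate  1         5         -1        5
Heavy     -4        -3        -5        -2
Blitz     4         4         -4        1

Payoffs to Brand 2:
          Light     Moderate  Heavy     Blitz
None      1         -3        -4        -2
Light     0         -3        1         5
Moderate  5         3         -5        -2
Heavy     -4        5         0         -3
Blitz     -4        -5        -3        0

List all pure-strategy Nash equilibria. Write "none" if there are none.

(None, Light): Brand 1 can switch to Light (-5 → 3). Not NE.
(None, Moderate): Brand 1 can switch to Moderate (3 → 5). Not NE.
(None, Heavy): Brand 2 can switch to Light (-4 → 1). Not NE.
(None, Blitz): Brand 1 can switch to Light (-5 → -3). Not NE.
(Light, Light): Brand 1 can switch to Blitz (3 → 4). Not NE.
(Light, Moderate): Brand 1 can switch to None (-1 → 3). Not NE.
(Light, Heavy): Brand 1 can switch to None (0 → 5). Not NE.
(Light, Blitz): Brand 1 can switch to Moderate (-3 → 5). Not NE.
(The remaining 12 profiles each have a profitable deviation by the same check.)

No pure-strategy Nash equilibrium.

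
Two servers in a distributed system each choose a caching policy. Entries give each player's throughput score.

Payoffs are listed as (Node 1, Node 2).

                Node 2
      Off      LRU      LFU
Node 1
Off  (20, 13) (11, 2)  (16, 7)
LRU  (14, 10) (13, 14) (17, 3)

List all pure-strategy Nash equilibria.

(Off, Off): Node 1 gets 20, best alternative 14; Node 2 gets 13, best alternative 7. No profitable deviation — NE.
(Off, LRU): Node 1 can switch to LRU (11 → 13). Not NE.
(Off, LFU): Node 1 can switch to LRU (16 → 17). Not NE.
(LRU, Off): Node 1 can switch to Off (14 → 20). Not NE.
(LRU, LRU): Node 1 gets 13, best alternative 11; Node 2 gets 14, best alternative 10. No profitable deviation — NE.
(LRU, LFU): Node 2 can switch to Off (3 → 10). Not NE.

Pure-strategy Nash equilibria: (Off, Off) and (LRU, LRU)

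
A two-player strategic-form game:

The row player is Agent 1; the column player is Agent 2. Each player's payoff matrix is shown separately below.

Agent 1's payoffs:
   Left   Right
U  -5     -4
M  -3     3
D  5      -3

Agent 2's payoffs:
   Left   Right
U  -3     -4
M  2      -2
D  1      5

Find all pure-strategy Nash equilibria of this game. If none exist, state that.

This game has no pure Nash equilibrium.

Mark each player's best response to every combination of opponents' strategies; a profile where every player is best-responding is a pure Nash equilibrium.
Agent 1 against Left: payoffs -5, -3, 5 → best response D.
Agent 1 against Right: payoffs -4, 3, -3 → best response M.
Agent 2 against U: payoffs -3, -4 → best response Left.
Agent 2 against M: payoffs 2, -2 → best response Left.
Agent 2 against D: payoffs 1, 5 → best response Right.
No profile is a mutual best response for all players.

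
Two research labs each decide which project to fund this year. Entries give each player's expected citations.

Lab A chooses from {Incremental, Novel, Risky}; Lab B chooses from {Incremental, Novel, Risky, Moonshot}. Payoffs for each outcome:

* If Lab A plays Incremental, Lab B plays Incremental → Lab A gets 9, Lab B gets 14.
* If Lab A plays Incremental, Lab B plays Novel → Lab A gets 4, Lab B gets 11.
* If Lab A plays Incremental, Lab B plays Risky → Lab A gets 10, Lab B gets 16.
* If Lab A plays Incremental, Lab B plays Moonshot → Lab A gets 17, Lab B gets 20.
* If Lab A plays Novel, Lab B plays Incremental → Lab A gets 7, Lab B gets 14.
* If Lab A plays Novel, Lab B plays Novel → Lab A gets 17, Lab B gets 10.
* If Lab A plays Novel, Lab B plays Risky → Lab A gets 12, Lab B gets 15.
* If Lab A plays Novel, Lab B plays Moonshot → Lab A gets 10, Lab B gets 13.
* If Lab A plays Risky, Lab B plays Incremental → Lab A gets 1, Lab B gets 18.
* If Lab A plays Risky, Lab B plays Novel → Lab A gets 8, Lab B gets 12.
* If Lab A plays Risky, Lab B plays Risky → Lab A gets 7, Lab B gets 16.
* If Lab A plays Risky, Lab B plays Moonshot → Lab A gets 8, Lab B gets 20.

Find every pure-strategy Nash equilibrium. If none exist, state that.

Lab A against Incremental: payoffs 9, 7, 1 → best response Incremental.
Lab A against Novel: payoffs 4, 17, 8 → best response Novel.
Lab A against Risky: payoffs 10, 12, 7 → best response Novel.
Lab A against Moonshot: payoffs 17, 10, 8 → best response Incremental.
Lab B against Incremental: payoffs 14, 11, 16, 20 → best response Moonshot.
Lab B against Novel: payoffs 14, 10, 15, 13 → best response Risky.
Lab B against Risky: payoffs 18, 12, 16, 20 → best response Moonshot.
Mutual best responses: (Incremental, Moonshot); (Novel, Risky).

The pure Nash equilibria are (Incremental, Moonshot); (Novel, Risky).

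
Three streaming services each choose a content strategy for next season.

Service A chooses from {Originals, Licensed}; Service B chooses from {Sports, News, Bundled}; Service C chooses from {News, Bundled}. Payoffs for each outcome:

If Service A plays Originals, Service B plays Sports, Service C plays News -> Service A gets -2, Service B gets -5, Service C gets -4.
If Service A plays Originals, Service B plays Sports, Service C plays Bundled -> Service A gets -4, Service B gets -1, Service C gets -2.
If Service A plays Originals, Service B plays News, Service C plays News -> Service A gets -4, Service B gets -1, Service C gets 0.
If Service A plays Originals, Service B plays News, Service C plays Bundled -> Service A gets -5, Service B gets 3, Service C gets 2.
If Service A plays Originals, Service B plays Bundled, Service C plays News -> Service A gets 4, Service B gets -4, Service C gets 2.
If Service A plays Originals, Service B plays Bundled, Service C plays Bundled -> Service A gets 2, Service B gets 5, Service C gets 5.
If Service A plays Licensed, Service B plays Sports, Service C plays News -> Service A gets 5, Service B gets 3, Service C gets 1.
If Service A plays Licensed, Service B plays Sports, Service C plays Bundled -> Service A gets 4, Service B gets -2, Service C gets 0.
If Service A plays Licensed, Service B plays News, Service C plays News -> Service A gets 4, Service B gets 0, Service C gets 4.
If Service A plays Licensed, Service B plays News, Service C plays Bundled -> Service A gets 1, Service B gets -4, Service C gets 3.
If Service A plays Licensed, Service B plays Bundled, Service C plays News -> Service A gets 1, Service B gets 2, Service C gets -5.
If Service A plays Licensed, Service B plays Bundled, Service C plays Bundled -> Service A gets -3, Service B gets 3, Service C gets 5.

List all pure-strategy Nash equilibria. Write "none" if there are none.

(Originals, Bundled, Bundled), (Licensed, Sports, News)

Service A against (Sports, News): payoffs -2, 5 → best response Licensed.
Service A against (Sports, Bundled): payoffs -4, 4 → best response Licensed.
Service A against (News, News): payoffs -4, 4 → best response Licensed.
Service A against (News, Bundled): payoffs -5, 1 → best response Licensed.
Service A against (Bundled, News): payoffs 4, 1 → best response Originals.
Service A against (Bundled, Bundled): payoffs 2, -3 → best response Originals.
Service B against (Originals, News): payoffs -5, -1, -4 → best response News.
Service B against (Originals, Bundled): payoffs -1, 3, 5 → best response Bundled.
Service B against (Licensed, News): payoffs 3, 0, 2 → best response Sports.
Service B against (Licensed, Bundled): payoffs -2, -4, 3 → best response Bundled.
Service C against (Originals, Sports): payoffs -4, -2 → best response Bundled.
Service C against (Originals, News): payoffs 0, 2 → best response Bundled.
Service C against (Originals, Bundled): payoffs 2, 5 → best response Bundled.
Service C against (Licensed, Sports): payoffs 1, 0 → best response News.
Service C against (Licensed, News): payoffs 4, 3 → best response News.
Service C against (Licensed, Bundled): payoffs -5, 5 → best response Bundled.
Mutual best responses: (Originals, Bundled, Bundled); (Licensed, Sports, News).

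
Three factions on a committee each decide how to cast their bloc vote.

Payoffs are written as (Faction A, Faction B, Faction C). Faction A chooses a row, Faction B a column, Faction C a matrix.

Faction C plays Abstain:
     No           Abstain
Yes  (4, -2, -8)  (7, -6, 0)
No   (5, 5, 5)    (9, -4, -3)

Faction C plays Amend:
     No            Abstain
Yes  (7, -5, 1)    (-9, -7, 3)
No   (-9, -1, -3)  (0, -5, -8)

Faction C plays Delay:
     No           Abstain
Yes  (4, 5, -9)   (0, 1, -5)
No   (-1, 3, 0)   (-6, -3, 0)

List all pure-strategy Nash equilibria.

Pure-strategy Nash equilibria: (Yes, No, Amend); (No, No, Abstain)

Faction A against (No, Abstain): payoffs 4, 5 → best response No.
Faction A against (No, Amend): payoffs 7, -9 → best response Yes.
Faction A against (No, Delay): payoffs 4, -1 → best response Yes.
Faction A against (Abstain, Abstain): payoffs 7, 9 → best response No.
Faction A against (Abstain, Amend): payoffs -9, 0 → best response No.
Faction A against (Abstain, Delay): payoffs 0, -6 → best response Yes.
Faction B against (Yes, Abstain): payoffs -2, -6 → best response No.
Faction B against (Yes, Amend): payoffs -5, -7 → best response No.
Faction B against (Yes, Delay): payoffs 5, 1 → best response No.
Faction B against (No, Abstain): payoffs 5, -4 → best response No.
Faction B against (No, Amend): payoffs -1, -5 → best response No.
Faction B against (No, Delay): payoffs 3, -3 → best response No.
Faction C against (Yes, No): payoffs -8, 1, -9 → best response Amend.
Faction C against (Yes, Abstain): payoffs 0, 3, -5 → best response Amend.
Faction C against (No, No): payoffs 5, -3, 0 → best response Abstain.
Faction C against (No, Abstain): payoffs -3, -8, 0 → best response Delay.
Mutual best responses: (Yes, No, Amend); (No, No, Abstain).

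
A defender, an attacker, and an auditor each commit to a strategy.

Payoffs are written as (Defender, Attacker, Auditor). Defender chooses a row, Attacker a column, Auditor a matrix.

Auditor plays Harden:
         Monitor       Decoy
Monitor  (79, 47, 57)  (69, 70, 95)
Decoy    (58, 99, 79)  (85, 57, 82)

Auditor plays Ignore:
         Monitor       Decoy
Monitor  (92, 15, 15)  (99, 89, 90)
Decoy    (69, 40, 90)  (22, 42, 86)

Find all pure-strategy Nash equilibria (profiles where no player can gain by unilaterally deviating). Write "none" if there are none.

No pure-strategy Nash equilibrium.

Mark each player's best response to every combination of opponents' strategies; a profile where every player is best-responding is a pure Nash equilibrium.
Defender against (Monitor, Harden): payoffs 79, 58 → best response Monitor.
Defender against (Monitor, Ignore): payoffs 92, 69 → best response Monitor.
Defender against (Decoy, Harden): payoffs 69, 85 → best response Decoy.
Defender against (Decoy, Ignore): payoffs 99, 22 → best response Monitor.
Attacker against (Monitor, Harden): payoffs 47, 70 → best response Decoy.
Attacker against (Monitor, Ignore): payoffs 15, 89 → best response Decoy.
Attacker against (Decoy, Harden): payoffs 99, 57 → best response Monitor.
Attacker against (Decoy, Ignore): payoffs 40, 42 → best response Decoy.
Auditor against (Monitor, Monitor): payoffs 57, 15 → best response Harden.
Auditor against (Monitor, Decoy): payoffs 95, 90 → best response Harden.
Auditor against (Decoy, Monitor): payoffs 79, 90 → best response Ignore.
Auditor against (Decoy, Decoy): payoffs 82, 86 → best response Ignore.
No profile is a mutual best response for all players.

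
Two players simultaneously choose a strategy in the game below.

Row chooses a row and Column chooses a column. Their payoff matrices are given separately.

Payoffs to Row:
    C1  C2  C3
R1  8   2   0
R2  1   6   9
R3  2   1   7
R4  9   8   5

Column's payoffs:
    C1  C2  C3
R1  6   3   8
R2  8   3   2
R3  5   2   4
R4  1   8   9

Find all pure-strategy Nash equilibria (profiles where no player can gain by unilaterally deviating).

Check each profile: it is a Nash equilibrium iff no player can strictly gain by switching unilaterally.
(R1, C1): Row can switch to R4 (8 → 9). Not NE.
(R1, C2): Row can switch to R2 (2 → 6). Not NE.
(R1, C3): Row can switch to R2 (0 → 9). Not NE.
(R2, C1): Row can switch to R1 (1 → 8). Not NE.
(R2, C2): Row can switch to R4 (6 → 8). Not NE.
(R2, C3): Column can switch to C1 (2 → 8). Not NE.
(The remaining 6 profiles each have a profitable deviation by the same check.)

No pure-strategy Nash equilibrium.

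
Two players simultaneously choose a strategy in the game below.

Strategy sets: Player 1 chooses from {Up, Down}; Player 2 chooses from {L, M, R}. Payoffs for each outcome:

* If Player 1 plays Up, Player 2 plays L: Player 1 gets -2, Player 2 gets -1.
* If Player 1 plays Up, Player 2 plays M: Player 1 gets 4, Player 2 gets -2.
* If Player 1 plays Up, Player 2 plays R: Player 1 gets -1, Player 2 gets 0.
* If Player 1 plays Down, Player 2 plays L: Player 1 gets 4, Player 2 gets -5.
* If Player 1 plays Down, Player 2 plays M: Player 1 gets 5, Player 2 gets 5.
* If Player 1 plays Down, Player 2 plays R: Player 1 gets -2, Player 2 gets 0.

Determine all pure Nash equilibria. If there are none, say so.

(Up, R); (Down, M)

For each player, find the best response to each opponent profile; mutual best responses are the pure NE.
Player 1 against L: payoffs -2, 4 → best response Down.
Player 1 against M: payoffs 4, 5 → best response Down.
Player 1 against R: payoffs -1, -2 → best response Up.
Player 2 against Up: payoffs -1, -2, 0 → best response R.
Player 2 against Down: payoffs -5, 5, 0 → best response M.
Mutual best responses: (Up, R); (Down, M).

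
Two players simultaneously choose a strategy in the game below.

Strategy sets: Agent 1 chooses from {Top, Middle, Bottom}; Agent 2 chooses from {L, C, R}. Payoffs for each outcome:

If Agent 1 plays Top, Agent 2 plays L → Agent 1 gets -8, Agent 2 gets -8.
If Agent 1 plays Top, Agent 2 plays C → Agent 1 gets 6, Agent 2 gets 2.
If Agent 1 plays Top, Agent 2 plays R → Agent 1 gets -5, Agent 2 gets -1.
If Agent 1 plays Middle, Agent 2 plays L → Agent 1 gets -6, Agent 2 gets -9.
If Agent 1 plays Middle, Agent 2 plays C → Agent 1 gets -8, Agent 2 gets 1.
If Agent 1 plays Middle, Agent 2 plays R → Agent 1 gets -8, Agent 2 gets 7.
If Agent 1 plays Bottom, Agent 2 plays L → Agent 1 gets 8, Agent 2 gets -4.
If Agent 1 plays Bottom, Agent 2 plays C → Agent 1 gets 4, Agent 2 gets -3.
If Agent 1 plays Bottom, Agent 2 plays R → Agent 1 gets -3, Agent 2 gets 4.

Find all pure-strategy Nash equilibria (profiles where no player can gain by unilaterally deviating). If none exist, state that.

The pure Nash equilibria are (Top, C), (Bottom, R).

Mark each player's best response to every combination of opponents' strategies; a profile where every player is best-responding is a pure Nash equilibrium.
Agent 1 against L: payoffs -8, -6, 8 → best response Bottom.
Agent 1 against C: payoffs 6, -8, 4 → best response Top.
Agent 1 against R: payoffs -5, -8, -3 → best response Bottom.
Agent 2 against Top: payoffs -8, 2, -1 → best response C.
Agent 2 against Middle: payoffs -9, 1, 7 → best response R.
Agent 2 against Bottom: payoffs -4, -3, 4 → best response R.
Mutual best responses: (Top, C); (Bottom, R).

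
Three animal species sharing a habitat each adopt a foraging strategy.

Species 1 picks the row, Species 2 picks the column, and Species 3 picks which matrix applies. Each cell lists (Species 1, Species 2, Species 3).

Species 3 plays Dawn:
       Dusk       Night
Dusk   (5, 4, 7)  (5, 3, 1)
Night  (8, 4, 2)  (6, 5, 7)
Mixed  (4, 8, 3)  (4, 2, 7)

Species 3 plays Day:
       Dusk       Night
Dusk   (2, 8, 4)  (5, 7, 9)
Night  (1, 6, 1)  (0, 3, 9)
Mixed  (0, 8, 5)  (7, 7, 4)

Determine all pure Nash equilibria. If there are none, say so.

Species 1 against (Dusk, Dawn): payoffs 5, 8, 4 → best response Night.
Species 1 against (Dusk, Day): payoffs 2, 1, 0 → best response Dusk.
Species 1 against (Night, Dawn): payoffs 5, 6, 4 → best response Night.
Species 1 against (Night, Day): payoffs 5, 0, 7 → best response Mixed.
Species 2 against (Dusk, Dawn): payoffs 4, 3 → best response Dusk.
Species 2 against (Dusk, Day): payoffs 8, 7 → best response Dusk.
Species 2 against (Night, Dawn): payoffs 4, 5 → best response Night.
Species 2 against (Night, Day): payoffs 6, 3 → best response Dusk.
Species 2 against (Mixed, Dawn): payoffs 8, 2 → best response Dusk.
Species 2 against (Mixed, Day): payoffs 8, 7 → best response Dusk.
Species 3 against (Dusk, Dusk): payoffs 7, 4 → best response Dawn.
Species 3 against (Dusk, Night): payoffs 1, 9 → best response Day.
Species 3 against (Night, Dusk): payoffs 2, 1 → best response Dawn.
Species 3 against (Night, Night): payoffs 7, 9 → best response Day.
Species 3 against (Mixed, Dusk): payoffs 3, 5 → best response Day.
Species 3 against (Mixed, Night): payoffs 7, 4 → best response Dawn.
No profile is a mutual best response for all players.

No pure-strategy Nash equilibrium.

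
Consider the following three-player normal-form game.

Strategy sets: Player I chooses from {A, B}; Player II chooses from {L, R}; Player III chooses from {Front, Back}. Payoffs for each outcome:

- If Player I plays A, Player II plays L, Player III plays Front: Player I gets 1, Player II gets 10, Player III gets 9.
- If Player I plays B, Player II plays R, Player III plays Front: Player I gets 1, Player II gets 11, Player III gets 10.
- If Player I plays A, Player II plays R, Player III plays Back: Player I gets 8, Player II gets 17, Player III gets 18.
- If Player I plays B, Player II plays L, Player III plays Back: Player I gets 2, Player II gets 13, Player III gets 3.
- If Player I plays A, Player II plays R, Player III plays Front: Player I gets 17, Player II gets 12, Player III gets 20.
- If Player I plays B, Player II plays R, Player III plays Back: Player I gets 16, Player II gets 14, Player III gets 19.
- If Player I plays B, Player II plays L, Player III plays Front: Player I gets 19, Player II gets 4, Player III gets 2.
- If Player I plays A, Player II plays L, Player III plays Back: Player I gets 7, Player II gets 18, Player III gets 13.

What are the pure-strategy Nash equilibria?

(A, L, Back) and (A, R, Front) and (B, R, Back)

Mark each player's best response to every combination of opponents' strategies; a profile where every player is best-responding is a pure Nash equilibrium.
Player I against (L, Front): payoffs 1, 19 → best response B.
Player I against (L, Back): payoffs 7, 2 → best response A.
Player I against (R, Front): payoffs 17, 1 → best response A.
Player I against (R, Back): payoffs 8, 16 → best response B.
Player II against (A, Front): payoffs 10, 12 → best response R.
Player II against (A, Back): payoffs 18, 17 → best response L.
Player II against (B, Front): payoffs 4, 11 → best response R.
Player II against (B, Back): payoffs 13, 14 → best response R.
Player III against (A, L): payoffs 9, 13 → best response Back.
Player III against (A, R): payoffs 20, 18 → best response Front.
Player III against (B, L): payoffs 2, 3 → best response Back.
Player III against (B, R): payoffs 10, 19 → best response Back.
Mutual best responses: (A, L, Back); (A, R, Front); (B, R, Back).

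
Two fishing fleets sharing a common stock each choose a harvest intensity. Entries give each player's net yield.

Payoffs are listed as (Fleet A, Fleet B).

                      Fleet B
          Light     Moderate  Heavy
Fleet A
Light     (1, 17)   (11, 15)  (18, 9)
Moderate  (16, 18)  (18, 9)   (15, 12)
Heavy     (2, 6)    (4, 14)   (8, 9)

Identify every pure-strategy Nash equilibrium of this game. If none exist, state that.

(Light, Light): Fleet A can switch to Moderate (1 → 16). Not NE.
(Light, Moderate): Fleet A can switch to Moderate (11 → 18). Not NE.
(Light, Heavy): Fleet B can switch to Light (9 → 17). Not NE.
(Moderate, Light): Fleet A gets 16, best alternative 2; Fleet B gets 18, best alternative 12. No profitable deviation — NE.
(Moderate, Moderate): Fleet B can switch to Light (9 → 18). Not NE.
(Moderate, Heavy): Fleet A can switch to Light (15 → 18). Not NE.
(Heavy, Light): Fleet A can switch to Moderate (2 → 16). Not NE.
(Heavy, Moderate): Fleet A can switch to Light (4 → 11). Not NE.
(Heavy, Heavy): Fleet A can switch to Light (8 → 18). Not NE.

The unique pure-strategy Nash equilibrium is (Moderate, Light).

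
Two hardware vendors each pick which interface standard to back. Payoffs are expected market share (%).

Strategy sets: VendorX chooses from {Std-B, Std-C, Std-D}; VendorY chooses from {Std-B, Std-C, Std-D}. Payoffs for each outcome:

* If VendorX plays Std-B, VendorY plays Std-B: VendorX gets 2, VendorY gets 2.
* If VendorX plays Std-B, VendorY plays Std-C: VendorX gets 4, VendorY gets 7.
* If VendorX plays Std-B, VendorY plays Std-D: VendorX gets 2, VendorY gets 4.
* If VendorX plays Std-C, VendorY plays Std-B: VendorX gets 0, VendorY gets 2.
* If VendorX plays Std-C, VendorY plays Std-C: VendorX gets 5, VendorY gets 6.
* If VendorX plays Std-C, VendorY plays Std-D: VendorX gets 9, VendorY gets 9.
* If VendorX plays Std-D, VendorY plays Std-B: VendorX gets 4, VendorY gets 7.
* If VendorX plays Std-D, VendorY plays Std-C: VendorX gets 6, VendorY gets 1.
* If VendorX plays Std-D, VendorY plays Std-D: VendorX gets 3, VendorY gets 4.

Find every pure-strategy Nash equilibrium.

For each player, find the best response to each opponent profile; mutual best responses are the pure NE.
VendorX against Std-B: payoffs 2, 0, 4 → best response Std-D.
VendorX against Std-C: payoffs 4, 5, 6 → best response Std-D.
VendorX against Std-D: payoffs 2, 9, 3 → best response Std-C.
VendorY against Std-B: payoffs 2, 7, 4 → best response Std-C.
VendorY against Std-C: payoffs 2, 6, 9 → best response Std-D.
VendorY against Std-D: payoffs 7, 1, 4 → best response Std-B.
Mutual best responses: (Std-C, Std-D); (Std-D, Std-B).

The pure Nash equilibria are (Std-C, Std-D) and (Std-D, Std-B).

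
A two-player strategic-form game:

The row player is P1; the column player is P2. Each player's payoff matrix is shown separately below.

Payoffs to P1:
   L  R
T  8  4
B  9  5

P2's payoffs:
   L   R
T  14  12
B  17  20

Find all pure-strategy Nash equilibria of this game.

P1 against L: payoffs 8, 9 → best response B.
P1 against R: payoffs 4, 5 → best response B.
P2 against T: payoffs 14, 12 → best response L.
P2 against B: payoffs 17, 20 → best response R.
Mutual best responses: (B, R).

Pure NE: (B, R)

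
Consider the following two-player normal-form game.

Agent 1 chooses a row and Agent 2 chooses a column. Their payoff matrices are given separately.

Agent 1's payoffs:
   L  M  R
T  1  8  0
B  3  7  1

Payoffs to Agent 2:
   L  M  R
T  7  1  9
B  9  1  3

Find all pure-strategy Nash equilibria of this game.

The unique pure-strategy Nash equilibrium is (B, L).

Agent 1 against L: payoffs 1, 3 → best response B.
Agent 1 against M: payoffs 8, 7 → best response T.
Agent 1 against R: payoffs 0, 1 → best response B.
Agent 2 against T: payoffs 7, 1, 9 → best response R.
Agent 2 against B: payoffs 9, 1, 3 → best response L.
Mutual best responses: (B, L).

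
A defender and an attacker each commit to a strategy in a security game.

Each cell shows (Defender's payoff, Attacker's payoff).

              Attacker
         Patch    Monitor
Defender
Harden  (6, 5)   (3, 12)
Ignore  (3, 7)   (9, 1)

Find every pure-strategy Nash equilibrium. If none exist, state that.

Mark each player's best response to every combination of opponents' strategies; a profile where every player is best-responding is a pure Nash equilibrium.
Defender against Patch: payoffs 6, 3 → best response Harden.
Defender against Monitor: payoffs 3, 9 → best response Ignore.
Attacker against Harden: payoffs 5, 12 → best response Monitor.
Attacker against Ignore: payoffs 7, 1 → best response Patch.
No profile is a mutual best response for all players.

There is no pure-strategy Nash equilibrium.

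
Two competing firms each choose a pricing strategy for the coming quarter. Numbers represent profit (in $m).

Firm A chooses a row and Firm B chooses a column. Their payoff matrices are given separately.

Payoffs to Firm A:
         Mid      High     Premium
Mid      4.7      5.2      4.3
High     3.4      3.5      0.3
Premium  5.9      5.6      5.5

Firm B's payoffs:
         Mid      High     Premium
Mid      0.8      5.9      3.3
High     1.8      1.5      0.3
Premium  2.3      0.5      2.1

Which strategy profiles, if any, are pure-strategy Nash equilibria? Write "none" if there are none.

(Premium, Mid)

(Mid, Mid): Firm A can switch to Premium (4.7 → 5.9). Not NE.
(Mid, High): Firm A can switch to Premium (5.2 → 5.6). Not NE.
(Mid, Premium): Firm A can switch to Premium (4.3 → 5.5). Not NE.
(High, Mid): Firm A can switch to Mid (3.4 → 4.7). Not NE.
(High, High): Firm A can switch to Mid (3.5 → 5.2). Not NE.
(High, Premium): Firm A can switch to Mid (0.3 → 4.3). Not NE.
(Premium, Mid): Firm A gets 5.9, best alternative 4.7; Firm B gets 2.3, best alternative 2.1. No profitable deviation — NE.
(The remaining 2 profiles each have a profitable deviation by the same check.)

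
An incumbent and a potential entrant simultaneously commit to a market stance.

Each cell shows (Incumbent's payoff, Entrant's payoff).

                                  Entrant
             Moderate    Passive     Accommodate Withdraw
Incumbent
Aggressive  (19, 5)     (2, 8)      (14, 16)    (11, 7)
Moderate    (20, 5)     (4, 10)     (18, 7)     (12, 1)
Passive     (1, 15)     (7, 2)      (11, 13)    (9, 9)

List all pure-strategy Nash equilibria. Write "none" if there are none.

There is no pure-strategy Nash equilibrium.

(Aggressive, Moderate): Incumbent can switch to Moderate (19 → 20). Not NE.
(Aggressive, Passive): Incumbent can switch to Moderate (2 → 4). Not NE.
(Aggressive, Accommodate): Incumbent can switch to Moderate (14 → 18). Not NE.
(Aggressive, Withdraw): Incumbent can switch to Moderate (11 → 12). Not NE.
(Moderate, Moderate): Entrant can switch to Passive (5 → 10). Not NE.
(Moderate, Passive): Incumbent can switch to Passive (4 → 7). Not NE.
(Moderate, Accommodate): Entrant can switch to Passive (7 → 10). Not NE.
(Moderate, Withdraw): Entrant can switch to Moderate (1 → 5). Not NE.
(Passive, Moderate): Incumbent can switch to Aggressive (1 → 19). Not NE.
(Passive, Passive): Entrant can switch to Moderate (2 → 15). Not NE.
(Passive, Accommodate): Incumbent can switch to Aggressive (11 → 14). Not NE.
(Passive, Withdraw): Incumbent can switch to Aggressive (9 → 11). Not NE.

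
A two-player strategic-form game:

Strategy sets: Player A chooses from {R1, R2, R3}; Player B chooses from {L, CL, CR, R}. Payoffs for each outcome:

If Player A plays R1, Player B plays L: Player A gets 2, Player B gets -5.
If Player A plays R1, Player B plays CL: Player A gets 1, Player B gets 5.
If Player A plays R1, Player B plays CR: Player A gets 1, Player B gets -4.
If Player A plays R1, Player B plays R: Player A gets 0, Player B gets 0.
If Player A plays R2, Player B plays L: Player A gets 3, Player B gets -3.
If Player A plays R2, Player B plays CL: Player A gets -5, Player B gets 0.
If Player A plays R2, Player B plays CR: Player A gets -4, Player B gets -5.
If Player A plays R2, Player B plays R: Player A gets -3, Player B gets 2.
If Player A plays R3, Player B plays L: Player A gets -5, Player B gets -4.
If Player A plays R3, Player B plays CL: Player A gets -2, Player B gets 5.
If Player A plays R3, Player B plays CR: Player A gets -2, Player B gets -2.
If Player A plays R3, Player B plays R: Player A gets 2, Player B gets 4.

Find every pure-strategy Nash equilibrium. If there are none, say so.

Pure NE: (R1, CL)

(R1, L): Player A can switch to R2 (2 → 3). Not NE.
(R1, CL): Player A gets 1, best alternative -2; Player B gets 5, best alternative 0. No profitable deviation — NE.
(R1, CR): Player B can switch to CL (-4 → 5). Not NE.
(R1, R): Player A can switch to R3 (0 → 2). Not NE.
(R2, L): Player B can switch to CL (-3 → 0). Not NE.
(R2, CL): Player A can switch to R1 (-5 → 1). Not NE.
(R2, CR): Player A can switch to R1 (-4 → 1). Not NE.
(R2, R): Player A can switch to R1 (-3 → 0). Not NE.
(R3, L): Player A can switch to R1 (-5 → 2). Not NE.
(R3, CL): Player A can switch to R1 (-2 → 1). Not NE.
(R3, CR): Player A can switch to R1 (-2 → 1). Not NE.
(R3, R): Player B can switch to CL (4 → 5). Not NE.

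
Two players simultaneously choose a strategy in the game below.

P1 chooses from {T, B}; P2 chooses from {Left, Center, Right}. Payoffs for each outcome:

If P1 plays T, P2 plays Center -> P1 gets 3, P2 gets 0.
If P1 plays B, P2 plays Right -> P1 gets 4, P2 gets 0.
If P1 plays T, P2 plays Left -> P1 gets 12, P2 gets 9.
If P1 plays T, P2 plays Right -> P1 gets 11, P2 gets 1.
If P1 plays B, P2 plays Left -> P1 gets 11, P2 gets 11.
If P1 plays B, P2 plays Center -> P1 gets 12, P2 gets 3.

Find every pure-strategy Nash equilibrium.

Pure NE: (T, Left)

For each player, find the best response to each opponent profile; mutual best responses are the pure NE.
P1 against Left: payoffs 12, 11 → best response T.
P1 against Center: payoffs 3, 12 → best response B.
P1 against Right: payoffs 11, 4 → best response T.
P2 against T: payoffs 9, 0, 1 → best response Left.
P2 against B: payoffs 11, 3, 0 → best response Left.
Mutual best responses: (T, Left).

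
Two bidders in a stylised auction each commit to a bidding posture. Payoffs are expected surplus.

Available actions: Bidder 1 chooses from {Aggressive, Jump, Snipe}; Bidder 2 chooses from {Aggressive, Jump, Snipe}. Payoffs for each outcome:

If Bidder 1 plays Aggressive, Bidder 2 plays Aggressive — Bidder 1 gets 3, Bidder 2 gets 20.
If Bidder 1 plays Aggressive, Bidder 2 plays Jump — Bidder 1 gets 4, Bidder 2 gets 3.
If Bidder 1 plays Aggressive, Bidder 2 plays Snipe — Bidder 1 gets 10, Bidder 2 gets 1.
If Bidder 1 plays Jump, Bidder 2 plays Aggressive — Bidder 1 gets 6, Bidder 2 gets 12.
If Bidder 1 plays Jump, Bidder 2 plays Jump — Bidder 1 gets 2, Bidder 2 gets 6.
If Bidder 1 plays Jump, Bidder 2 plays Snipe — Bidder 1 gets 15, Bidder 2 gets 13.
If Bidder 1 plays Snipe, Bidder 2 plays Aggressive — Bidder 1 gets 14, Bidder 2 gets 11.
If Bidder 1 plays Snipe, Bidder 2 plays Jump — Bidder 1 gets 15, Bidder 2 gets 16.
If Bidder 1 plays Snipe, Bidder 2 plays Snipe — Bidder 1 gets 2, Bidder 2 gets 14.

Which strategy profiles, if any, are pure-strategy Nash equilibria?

Bidder 1 against Aggressive: payoffs 3, 6, 14 → best response Snipe.
Bidder 1 against Jump: payoffs 4, 2, 15 → best response Snipe.
Bidder 1 against Snipe: payoffs 10, 15, 2 → best response Jump.
Bidder 2 against Aggressive: payoffs 20, 3, 1 → best response Aggressive.
Bidder 2 against Jump: payoffs 12, 6, 13 → best response Snipe.
Bidder 2 against Snipe: payoffs 11, 16, 14 → best response Jump.
Mutual best responses: (Jump, Snipe); (Snipe, Jump).

Pure-strategy Nash equilibria: (Jump, Snipe); (Snipe, Jump)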